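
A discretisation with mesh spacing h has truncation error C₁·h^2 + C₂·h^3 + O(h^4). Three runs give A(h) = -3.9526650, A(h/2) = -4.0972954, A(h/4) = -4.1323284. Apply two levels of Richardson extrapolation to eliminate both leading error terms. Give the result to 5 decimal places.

First eliminate the h^2 term (factor 2^2 = 4):
  B₁ = (4·(-4.0972954) − (-3.9526650))/3 = -4.1455055
  B₂ = (4·(-4.1323284) − (-4.0972954))/3 = -4.1440061
Then eliminate the h^3 term (factor 2^3 = 8):
  (8·(-4.1440061) − (-4.1455055))/7 = -4.1437919

-4.14379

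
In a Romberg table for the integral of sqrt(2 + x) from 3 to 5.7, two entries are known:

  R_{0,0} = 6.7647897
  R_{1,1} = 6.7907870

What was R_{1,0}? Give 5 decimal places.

From R_{1,1} = (4·R_{1,0} − R_{0,0})/3, solve for R_{1,0}:
4·R_{1,0} = 3·6.7907870 + 6.7647897 = 27.1371507
R_{1,0} = 6.7842877

6.78429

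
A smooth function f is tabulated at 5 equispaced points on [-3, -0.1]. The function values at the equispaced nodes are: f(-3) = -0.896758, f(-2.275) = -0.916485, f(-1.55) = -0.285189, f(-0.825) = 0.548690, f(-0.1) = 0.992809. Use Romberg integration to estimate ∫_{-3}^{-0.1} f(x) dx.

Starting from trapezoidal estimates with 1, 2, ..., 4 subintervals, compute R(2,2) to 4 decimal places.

R(0,0) (trapezoid, 1 panel, h=2.9000): 0.139274
R(1,0) (trapezoid, 2 panels, h=1.4500): -0.343887
R(2,0) (trapezoid, 4 panels, h=0.7250): -0.438595
R(1,1) = -0.343887 + (-0.343887 − 0.139274)/3 = -0.504941
R(2,1) = -0.438595 + (-0.438595 − (-0.343887))/3 = -0.470164
R(2,2) = -0.470164 + (-0.470164 − (-0.504941))/15 = -0.467846

-0.4678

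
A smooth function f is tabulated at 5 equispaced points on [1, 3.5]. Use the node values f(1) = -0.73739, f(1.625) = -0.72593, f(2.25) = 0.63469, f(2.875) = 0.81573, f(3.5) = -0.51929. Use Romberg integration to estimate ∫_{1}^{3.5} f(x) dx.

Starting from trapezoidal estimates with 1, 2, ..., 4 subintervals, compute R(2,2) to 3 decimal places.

0.047

R(0,0) (trapezoid, 1 panel, h=2.5000): -1.57085
R(1,0) (trapezoid, 2 panels, h=1.2500): 0.00794
R(2,0) (trapezoid, 4 panels, h=0.6250): 0.06009
R(1,1) = 0.00794 + (0.00794 − (-1.57085))/3 = 0.53420
R(2,1) = 0.06009 + (0.06009 − 0.00794)/3 = 0.07747
R(2,2) = 0.07747 + (0.07747 − 0.53420)/15 = 0.04702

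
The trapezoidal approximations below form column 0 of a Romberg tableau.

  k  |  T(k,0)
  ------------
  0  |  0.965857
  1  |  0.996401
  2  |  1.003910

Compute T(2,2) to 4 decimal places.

1.0064

T(1,1) = 0.996401 + (0.996401 − 0.965857)/3 = 1.006582
T(2,1) = (4·1.003910 − 0.996401) / 3 = 1.006413
T(2,2) = (16·1.006413 − 1.006582) / 15 = 1.006402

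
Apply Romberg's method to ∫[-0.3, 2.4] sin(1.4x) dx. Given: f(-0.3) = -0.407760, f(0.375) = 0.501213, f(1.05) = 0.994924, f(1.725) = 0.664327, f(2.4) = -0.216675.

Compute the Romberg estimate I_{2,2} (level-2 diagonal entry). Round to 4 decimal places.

I_{0,0} (trapezoid, 1 panel, h=2.7000): -0.842987
I_{1,0} (trapezoid, 2 panels, h=1.3500): 0.921654
I_{2,0} (trapezoid, 4 panels, h=0.6750): 1.247566
I_{1,1} = 0.921654 + (0.921654 − (-0.842987))/3 = 1.509868
I_{2,1} = 1.247566 + (1.247566 − 0.921654)/3 = 1.356203
I_{2,2} = 1.356203 + (1.356203 − 1.509868)/15 = 1.345959

1.3460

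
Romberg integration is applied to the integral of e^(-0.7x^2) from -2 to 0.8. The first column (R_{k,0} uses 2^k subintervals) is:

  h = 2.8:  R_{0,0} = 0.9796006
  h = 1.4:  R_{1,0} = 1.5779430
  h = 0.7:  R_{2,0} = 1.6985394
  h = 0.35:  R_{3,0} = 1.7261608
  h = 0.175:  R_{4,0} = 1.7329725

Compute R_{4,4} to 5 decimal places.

Richardson extrapolation on the trapezoidal column (denominator 4−1=3):
R_{1,1} = 1.5779430 + (1.5779430 − 0.9796006)/3 = 1.7773905
R_{2,1} = (4·1.6985394 − 1.5779430) / 3 = 1.7387382
R_{3,1} = 1.7261608 + (1.7261608 − 1.6985394)/3 = 1.7353679
R_{4,1} = 1.7329725 + (1.7329725 − 1.7261608)/3 = 1.7352431
R_{2,2} = 1.7387382 + (1.7387382 − 1.7773905)/15 = 1.7361614
R_{3,2} = 1.7353679 + (1.7353679 − 1.7387382)/15 = 1.7351432
R_{4,2} = 1.7352431 + (1.7352431 − 1.7353679)/15 = 1.7352348
R_{3,3} = 1.7351432 + (1.7351432 − 1.7361614)/63 = 1.7351270
R_{4,3} = 1.7352348 + (1.7352348 − 1.7351432)/63 = 1.7352363
R_{4,4} = (256·1.7352363 − 1.7351270) / 255 = 1.7352367
(Column j=1 coincides with Simpson's rule on the same nodes.)

1.73524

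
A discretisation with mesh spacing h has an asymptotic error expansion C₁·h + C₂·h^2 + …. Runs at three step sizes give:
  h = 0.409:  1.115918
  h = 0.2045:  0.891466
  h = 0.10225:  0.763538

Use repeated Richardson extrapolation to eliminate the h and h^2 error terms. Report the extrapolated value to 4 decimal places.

0.6251

First eliminate the h term (factor 2^1 = 2):
  B₁ = (2·0.891466 − 1.115918)/1 = 0.667014
  B₂ = (2·0.763538 − 0.891466)/1 = 0.635610
Then eliminate the h^2 term (factor 2^2 = 4):
  (4·0.635610 − 0.667014)/3 = 0.625142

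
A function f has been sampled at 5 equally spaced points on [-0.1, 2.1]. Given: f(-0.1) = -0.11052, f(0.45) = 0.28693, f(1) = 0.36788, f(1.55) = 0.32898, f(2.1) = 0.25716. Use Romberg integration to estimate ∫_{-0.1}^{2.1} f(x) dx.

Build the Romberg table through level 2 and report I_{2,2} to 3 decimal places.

I_{0,0} (trapezoid, 1 panel, h=2.2000): 0.16130
I_{1,0} (trapezoid, 2 panels, h=1.1000): 0.48532
I_{2,0} (trapezoid, 4 panels, h=0.5500): 0.58141
I_{1,1} = 0.48532 + (0.48532 − 0.16130)/3 = 0.59333
I_{2,1} = 0.58141 + (0.58141 − 0.48532)/3 = 0.61344
I_{2,2} = 0.61344 + (0.61344 − 0.59333)/15 = 0.61478

0.615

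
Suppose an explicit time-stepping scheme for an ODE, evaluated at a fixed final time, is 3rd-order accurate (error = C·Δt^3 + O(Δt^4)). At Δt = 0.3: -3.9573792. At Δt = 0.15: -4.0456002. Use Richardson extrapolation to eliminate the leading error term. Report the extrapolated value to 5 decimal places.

Extrapolated value = (8·A(Δt/2) − A(Δt)) / (8 − 1)
= (8·(-4.0456002) − (-3.9573792)) / 7
= -28.4074224 / 7 = -4.0582032

-4.05820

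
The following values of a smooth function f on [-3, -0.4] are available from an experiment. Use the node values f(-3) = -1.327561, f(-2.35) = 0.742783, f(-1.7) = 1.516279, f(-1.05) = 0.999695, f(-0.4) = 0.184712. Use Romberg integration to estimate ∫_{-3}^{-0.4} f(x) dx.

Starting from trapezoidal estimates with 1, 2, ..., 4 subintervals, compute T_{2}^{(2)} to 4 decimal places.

1.9054

T_{0}^{(0)} (trapezoid, 1 panel, h=2.6000): -1.485704
T_{1}^{(0)} (trapezoid, 2 panels, h=1.3000): 1.228311
T_{2}^{(0)} (trapezoid, 4 panels, h=0.6500): 1.746766
T_{1}^{(1)} = 1.228311 + (1.228311 − (-1.485704))/3 = 2.132983
T_{2}^{(1)} = 1.746766 + (1.746766 − 1.228311)/3 = 1.919584
T_{2}^{(2)} = 1.919584 + (1.919584 − 2.132983)/15 = 1.905357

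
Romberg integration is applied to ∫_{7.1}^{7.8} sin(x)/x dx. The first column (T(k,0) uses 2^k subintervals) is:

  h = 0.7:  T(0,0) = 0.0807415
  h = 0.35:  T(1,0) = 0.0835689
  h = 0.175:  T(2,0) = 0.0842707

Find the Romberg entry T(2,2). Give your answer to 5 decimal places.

0.08450

Richardson extrapolation on the trapezoidal column (denominator 4−1=3):
T(1,1) = 0.0835689 + (0.0835689 − 0.0807415)/3 = 0.0845114
T(2,1) = 0.0842707 + (0.0842707 − 0.0835689)/3 = 0.0845046
T(2,2) = (16·0.0845046 − 0.0845114) / 15 = 0.0845041
(Column j=1 coincides with Simpson's rule on the same nodes.)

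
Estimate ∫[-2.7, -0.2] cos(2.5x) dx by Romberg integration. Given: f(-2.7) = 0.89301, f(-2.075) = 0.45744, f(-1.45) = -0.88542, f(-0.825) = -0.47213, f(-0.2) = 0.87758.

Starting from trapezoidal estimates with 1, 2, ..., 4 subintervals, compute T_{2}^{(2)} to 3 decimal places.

T_{0}^{(0)} (trapezoid, 1 panel, h=2.5000): 2.21324
T_{1}^{(0)} (trapezoid, 2 panels, h=1.2500): -0.00016
T_{2}^{(0)} (trapezoid, 4 panels, h=0.6250): -0.00926
T_{1}^{(1)} = -0.00016 + (-0.00016 − 2.21324)/3 = -0.73796
T_{2}^{(1)} = -0.00926 + (-0.00926 − (-0.00016))/3 = -0.01229
T_{2}^{(2)} = -0.01229 + (-0.01229 − (-0.73796))/15 = 0.03609

0.036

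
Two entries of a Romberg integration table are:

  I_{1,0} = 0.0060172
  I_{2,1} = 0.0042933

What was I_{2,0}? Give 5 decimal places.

From I_{2,1} = (4·I_{2,0} − I_{1,0})/3, solve for I_{2,0}:
4·I_{2,0} = 3·0.0042933 + 0.0060172 = 0.0188971
I_{2,0} = 0.0047243

0.00472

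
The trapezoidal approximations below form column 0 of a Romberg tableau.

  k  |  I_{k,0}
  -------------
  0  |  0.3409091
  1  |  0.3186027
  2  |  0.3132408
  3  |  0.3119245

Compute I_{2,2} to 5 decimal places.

0.31147

Richardson extrapolation on the trapezoidal column (denominator 4−1=3):
I_{1,1} = 0.3186027 + (0.3186027 − 0.3409091)/3 = 0.3111672
I_{2,1} = 0.3132408 + (0.3132408 − 0.3186027)/3 = 0.3114535
I_{2,2} = 0.3114535 + (0.3114535 − 0.3111672)/15 = 0.3114726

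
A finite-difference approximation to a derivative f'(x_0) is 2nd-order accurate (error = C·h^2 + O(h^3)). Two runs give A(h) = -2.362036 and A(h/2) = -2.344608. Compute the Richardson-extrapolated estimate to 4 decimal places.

-2.3388

Extrapolated value = (4·A(h/2) − A(h)) / (4 − 1)
= (4·(-2.344608) − (-2.362036)) / 3
= -7.016396 / 3 = -2.338799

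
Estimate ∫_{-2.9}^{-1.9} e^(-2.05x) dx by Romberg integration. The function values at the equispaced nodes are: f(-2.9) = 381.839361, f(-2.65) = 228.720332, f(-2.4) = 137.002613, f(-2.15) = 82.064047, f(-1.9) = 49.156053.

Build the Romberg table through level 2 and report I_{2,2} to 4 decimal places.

162.2900

I_{0,0} (trapezoid, 1 panel, h=1.0000): 215.497707
I_{1,0} (trapezoid, 2 panels, h=0.5000): 176.250160
I_{2,0} (trapezoid, 4 panels, h=0.2500): 165.821175
I_{1,1} = 176.250160 + (176.250160 − 215.497707)/3 = 163.167644
I_{2,1} = 165.821175 + (165.821175 − 176.250160)/3 = 162.344847
I_{2,2} = 162.344847 + (162.344847 − 163.167644)/15 = 162.289994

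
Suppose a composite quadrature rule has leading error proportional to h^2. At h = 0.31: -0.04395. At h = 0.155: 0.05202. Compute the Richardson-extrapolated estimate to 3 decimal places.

The leading error scales as h^2; refining by a factor of 2 reduces it by 2^2 = 4.
Extrapolated value = (4·A(h/2) − A(h)) / (4 − 1)
= (4·0.05202 − (-0.04395)) / 3
= 0.25203 / 3 = 0.08401

0.084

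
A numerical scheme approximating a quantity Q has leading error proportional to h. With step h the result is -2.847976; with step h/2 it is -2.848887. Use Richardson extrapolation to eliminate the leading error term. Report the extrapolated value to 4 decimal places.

-2.8498

The leading error scales as h; refining by a factor of 2 reduces it by 2^1 = 2.
Extrapolated value = (2·A(h/2) − A(h)) / (2 − 1)
= (2·(-2.848887) − (-2.847976)) / 1
= -2.849798 / 1 = -2.849798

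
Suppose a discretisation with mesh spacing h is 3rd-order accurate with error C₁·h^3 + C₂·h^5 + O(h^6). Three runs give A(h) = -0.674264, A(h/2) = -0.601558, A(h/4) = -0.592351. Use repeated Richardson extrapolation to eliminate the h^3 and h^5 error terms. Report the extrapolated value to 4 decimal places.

First eliminate the h^3 term (factor 2^3 = 8):
  B₁ = (8·(-0.601558) − (-0.674264))/7 = -0.591171
  B₂ = (8·(-0.592351) − (-0.601558))/7 = -0.591036
Then eliminate the h^5 term (factor 2^5 = 32):
  (32·(-0.591036) − (-0.591171))/31 = -0.591032

-0.5910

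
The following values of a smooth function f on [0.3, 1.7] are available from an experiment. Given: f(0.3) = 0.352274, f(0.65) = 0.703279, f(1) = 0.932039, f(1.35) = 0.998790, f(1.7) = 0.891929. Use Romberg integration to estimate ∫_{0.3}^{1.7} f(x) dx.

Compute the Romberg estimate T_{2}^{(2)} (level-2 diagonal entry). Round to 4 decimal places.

1.1567

T_{0}^{(0)} (trapezoid, 1 panel, h=1.4000): 0.870942
T_{1}^{(0)} (trapezoid, 2 panels, h=0.7000): 1.087898
T_{2}^{(0)} (trapezoid, 4 panels, h=0.3500): 1.139673
T_{1}^{(1)} = 1.087898 + (1.087898 − 0.870942)/3 = 1.160217
T_{2}^{(1)} = 1.139673 + (1.139673 − 1.087898)/3 = 1.156931
T_{2}^{(2)} = 1.156931 + (1.156931 − 1.160217)/15 = 1.156712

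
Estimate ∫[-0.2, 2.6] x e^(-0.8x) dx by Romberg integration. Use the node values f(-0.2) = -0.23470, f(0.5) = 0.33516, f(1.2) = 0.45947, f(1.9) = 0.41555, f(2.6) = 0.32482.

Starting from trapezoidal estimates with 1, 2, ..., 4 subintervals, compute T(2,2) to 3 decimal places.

T(0,0) (trapezoid, 1 panel, h=2.8000): 0.12617
T(1,0) (trapezoid, 2 panels, h=1.4000): 0.70634
T(2,0) (trapezoid, 4 panels, h=0.7000): 0.87867
T(1,1) = 0.70634 + (0.70634 − 0.12617)/3 = 0.89973
T(2,1) = 0.87867 + (0.87867 − 0.70634)/3 = 0.93611
T(2,2) = 0.93611 + (0.93611 − 0.89973)/15 = 0.93854

0.939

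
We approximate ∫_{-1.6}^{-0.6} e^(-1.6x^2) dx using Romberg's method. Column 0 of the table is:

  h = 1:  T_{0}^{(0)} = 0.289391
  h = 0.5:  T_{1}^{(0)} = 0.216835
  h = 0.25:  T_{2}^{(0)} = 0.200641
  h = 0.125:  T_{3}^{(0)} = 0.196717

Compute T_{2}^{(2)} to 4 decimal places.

0.1954

Richardson extrapolation on the trapezoidal column (denominator 4−1=3):
T_{1}^{(1)} = (4·0.216835 − 0.289391) / 3 = 0.192650
T_{2}^{(1)} = 0.200641 + (0.200641 − 0.216835)/3 = 0.195243
T_{2}^{(2)} = 0.195243 + (0.195243 − 0.192650)/15 = 0.195416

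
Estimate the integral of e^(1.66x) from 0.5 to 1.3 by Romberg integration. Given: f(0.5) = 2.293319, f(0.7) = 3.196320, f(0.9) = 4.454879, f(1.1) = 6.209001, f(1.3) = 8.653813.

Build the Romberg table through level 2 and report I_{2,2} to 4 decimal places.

3.8316

I_{0,0} (trapezoid, 1 panel, h=0.8000): 4.378853
I_{1,0} (trapezoid, 2 panels, h=0.4000): 3.971378
I_{2,0} (trapezoid, 4 panels, h=0.2000): 3.866753
I_{1,1} = 3.971378 + (3.971378 − 4.378853)/3 = 3.835553
I_{2,1} = 3.866753 + (3.866753 − 3.971378)/3 = 3.831878
I_{2,2} = 3.831878 + (3.831878 − 3.835553)/15 = 3.831633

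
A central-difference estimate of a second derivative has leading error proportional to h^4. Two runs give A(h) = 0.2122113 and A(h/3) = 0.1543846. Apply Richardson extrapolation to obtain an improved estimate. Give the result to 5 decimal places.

0.15366

The leading error scales as h^4; refining by a factor of 3 reduces it by 3^4 = 81.
Extrapolated value = (81·A(h/3) − A(h)) / (81 − 1)
= (81·0.1543846 − 0.2122113) / 80
= 12.2929413 / 80 = 0.1536618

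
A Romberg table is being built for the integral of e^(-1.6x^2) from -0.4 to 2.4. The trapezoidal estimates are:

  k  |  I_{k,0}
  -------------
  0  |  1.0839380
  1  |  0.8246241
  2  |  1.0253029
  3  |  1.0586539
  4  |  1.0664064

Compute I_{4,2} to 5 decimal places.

I_{3,1} = 1.0586539 + (1.0586539 − 1.0253029)/3 = 1.0697709
I_{4,1} = (4·1.0664064 − 1.0586539) / 3 = 1.0689906
I_{4,2} = 1.0689906 + (1.0689906 − 1.0697709)/15 = 1.0689386

1.06894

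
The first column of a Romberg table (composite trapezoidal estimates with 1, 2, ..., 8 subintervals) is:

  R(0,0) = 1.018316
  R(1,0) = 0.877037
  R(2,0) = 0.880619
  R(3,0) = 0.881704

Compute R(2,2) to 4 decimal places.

Richardson extrapolation on the trapezoidal column (denominator 4−1=3):
R(1,1) = (4·0.877037 − 1.018316) / 3 = 0.829944
R(2,1) = 0.880619 + (0.880619 − 0.877037)/3 = 0.881813
R(2,2) = 0.881813 + (0.881813 − 0.829944)/15 = 0.885271

0.8853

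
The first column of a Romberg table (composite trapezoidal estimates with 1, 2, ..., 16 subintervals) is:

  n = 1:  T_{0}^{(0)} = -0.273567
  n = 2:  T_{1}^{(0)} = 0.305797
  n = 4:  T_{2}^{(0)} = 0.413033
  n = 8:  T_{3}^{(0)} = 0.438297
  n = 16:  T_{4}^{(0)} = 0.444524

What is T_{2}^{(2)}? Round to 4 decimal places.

T_{1}^{(1)} = (4·0.305797 − (-0.273567)) / 3 = 0.498918
T_{2}^{(1)} = (4·0.413033 − 0.305797) / 3 = 0.448778
T_{2}^{(2)} = (16·0.448778 − 0.498918) / 15 = 0.445435

0.4454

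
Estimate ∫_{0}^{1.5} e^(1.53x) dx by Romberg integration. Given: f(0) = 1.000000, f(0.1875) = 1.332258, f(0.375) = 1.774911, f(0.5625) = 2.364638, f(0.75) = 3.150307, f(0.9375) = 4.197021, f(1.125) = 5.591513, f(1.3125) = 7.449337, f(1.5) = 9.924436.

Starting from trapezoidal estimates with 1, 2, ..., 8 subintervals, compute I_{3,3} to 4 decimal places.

I_{0,0} (trapezoid, 1 panel, h=1.5000): 8.193327
I_{1,0} (trapezoid, 2 panels, h=0.7500): 6.459394
I_{2,0} (trapezoid, 4 panels, h=0.3750): 5.992106
I_{3,0} (trapezoid, 8 panels, h=0.1875): 5.872913
I_{1,1} = 6.459394 + (6.459394 − 8.193327)/3 = 5.881416
I_{2,1} = 5.992106 + (5.992106 − 6.459394)/3 = 5.836343
I_{3,1} = 5.872913 + (5.872913 − 5.992106)/3 = 5.833182
I_{2,2} = 5.836343 + (5.836343 − 5.881416)/15 = 5.833338
I_{3,2} = 5.833182 + (5.833182 − 5.836343)/15 = 5.832971
I_{3,3} = 5.832971 + (5.832971 − 5.833338)/63 = 5.832965

5.8330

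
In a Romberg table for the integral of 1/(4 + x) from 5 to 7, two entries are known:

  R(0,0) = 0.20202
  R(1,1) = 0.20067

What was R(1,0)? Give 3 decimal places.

0.201

From R(1,1) = (4·R(1,0) − R(0,0))/3, solve for R(1,0):
4·R(1,0) = 3·0.20067 + 0.20202 = 0.80403
R(1,0) = 0.20101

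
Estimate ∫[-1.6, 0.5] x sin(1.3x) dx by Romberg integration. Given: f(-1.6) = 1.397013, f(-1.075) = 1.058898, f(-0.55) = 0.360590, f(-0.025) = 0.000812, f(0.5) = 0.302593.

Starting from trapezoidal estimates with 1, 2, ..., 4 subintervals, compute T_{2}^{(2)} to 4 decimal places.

T_{0}^{(0)} (trapezoid, 1 panel, h=2.1000): 1.784586
T_{1}^{(0)} (trapezoid, 2 panels, h=1.0500): 1.270913
T_{2}^{(0)} (trapezoid, 4 panels, h=0.5250): 1.191804
T_{1}^{(1)} = 1.270913 + (1.270913 − 1.784586)/3 = 1.099689
T_{2}^{(1)} = 1.191804 + (1.191804 − 1.270913)/3 = 1.165434
T_{2}^{(2)} = 1.165434 + (1.165434 − 1.099689)/15 = 1.169817

1.1698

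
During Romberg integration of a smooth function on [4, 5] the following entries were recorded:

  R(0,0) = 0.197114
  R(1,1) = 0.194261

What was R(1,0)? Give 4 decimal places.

0.1950

From R(1,1) = (4·R(1,0) − R(0,0))/3, solve for R(1,0):
4·R(1,0) = 3·0.194261 + 0.197114 = 0.779897
R(1,0) = 0.194974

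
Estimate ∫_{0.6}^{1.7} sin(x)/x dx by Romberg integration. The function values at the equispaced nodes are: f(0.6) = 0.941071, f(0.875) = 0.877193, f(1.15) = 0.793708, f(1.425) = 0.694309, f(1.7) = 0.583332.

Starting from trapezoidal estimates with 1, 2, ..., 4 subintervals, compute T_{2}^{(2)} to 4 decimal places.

0.8615

T_{0}^{(0)} (trapezoid, 1 panel, h=1.1000): 0.838422
T_{1}^{(0)} (trapezoid, 2 panels, h=0.5500): 0.855750
T_{2}^{(0)} (trapezoid, 4 panels, h=0.2750): 0.860038
T_{1}^{(1)} = 0.855750 + (0.855750 − 0.838422)/3 = 0.861526
T_{2}^{(1)} = 0.860038 + (0.860038 − 0.855750)/3 = 0.861467
T_{2}^{(2)} = 0.861467 + (0.861467 − 0.861526)/15 = 0.861463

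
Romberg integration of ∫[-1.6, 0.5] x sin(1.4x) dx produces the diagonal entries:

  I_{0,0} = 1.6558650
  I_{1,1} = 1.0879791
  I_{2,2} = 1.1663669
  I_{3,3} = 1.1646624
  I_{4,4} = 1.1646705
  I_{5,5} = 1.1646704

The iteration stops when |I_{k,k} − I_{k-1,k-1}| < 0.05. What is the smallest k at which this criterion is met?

k = 3

|I_{1,1} − I_{0,0}| = 0.5678859 ≥ 0.05
|I_{2,2} − I_{1,1}| = 0.0783878 ≥ 0.05
|I_{3,3} − I_{2,2}| = 0.0017045 < 0.05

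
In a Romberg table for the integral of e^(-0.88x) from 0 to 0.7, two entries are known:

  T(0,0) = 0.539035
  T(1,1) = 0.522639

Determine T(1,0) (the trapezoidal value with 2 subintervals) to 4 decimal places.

0.5267

From T(1,1) = (4·T(1,0) − T(0,0))/3, solve for T(1,0):
4·T(1,0) = 3·0.522639 + 0.539035 = 2.106952
T(1,0) = 0.526738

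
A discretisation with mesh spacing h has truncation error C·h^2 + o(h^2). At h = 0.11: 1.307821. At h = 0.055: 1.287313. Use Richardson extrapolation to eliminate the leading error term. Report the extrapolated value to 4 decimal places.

The leading error scales as h^2; refining by a factor of 2 reduces it by 2^2 = 4.
Extrapolated value = (4·A(h/2) − A(h)) / (4 − 1)
= (4·1.287313 − 1.307821) / 3
= 3.841431 / 3 = 1.280477

1.2805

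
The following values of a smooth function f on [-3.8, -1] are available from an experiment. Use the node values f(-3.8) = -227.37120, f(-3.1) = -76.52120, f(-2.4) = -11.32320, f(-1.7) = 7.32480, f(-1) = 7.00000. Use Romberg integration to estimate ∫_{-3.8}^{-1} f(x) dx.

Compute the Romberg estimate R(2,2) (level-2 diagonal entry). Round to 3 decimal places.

-121.108

R(0,0) (trapezoid, 1 panel, h=2.8000): -308.51968
R(1,0) (trapezoid, 2 panels, h=1.4000): -170.11232
R(2,0) (trapezoid, 4 panels, h=0.7000): -133.49364
R(1,1) = -170.11232 + (-170.11232 − (-308.51968))/3 = -123.97653
R(2,1) = -133.49364 + (-133.49364 − (-170.11232))/3 = -121.28741
R(2,2) = -121.28741 + (-121.28741 − (-123.97653))/15 = -121.10814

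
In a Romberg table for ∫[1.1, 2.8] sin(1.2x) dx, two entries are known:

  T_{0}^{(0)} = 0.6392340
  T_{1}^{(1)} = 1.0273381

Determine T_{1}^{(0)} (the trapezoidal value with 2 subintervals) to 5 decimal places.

0.93031

From T_{1}^{(1)} = (4·T_{1}^{(0)} − T_{0}^{(0)})/3, solve for T_{1}^{(0)}:
4·T_{1}^{(0)} = 3·1.0273381 + 0.6392340 = 3.7212483
T_{1}^{(0)} = 0.9303121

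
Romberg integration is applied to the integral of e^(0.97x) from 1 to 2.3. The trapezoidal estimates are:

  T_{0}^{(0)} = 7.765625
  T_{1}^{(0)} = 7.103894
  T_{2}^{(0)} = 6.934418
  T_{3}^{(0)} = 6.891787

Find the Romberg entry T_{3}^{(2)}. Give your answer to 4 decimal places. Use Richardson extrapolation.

6.8776

T_{2}^{(1)} = (4·6.934418 − 7.103894) / 3 = 6.877926
T_{3}^{(1)} = (4·6.891787 − 6.934418) / 3 = 6.877577
T_{3}^{(2)} = 6.877577 + (6.877577 − 6.877926)/15 = 6.877554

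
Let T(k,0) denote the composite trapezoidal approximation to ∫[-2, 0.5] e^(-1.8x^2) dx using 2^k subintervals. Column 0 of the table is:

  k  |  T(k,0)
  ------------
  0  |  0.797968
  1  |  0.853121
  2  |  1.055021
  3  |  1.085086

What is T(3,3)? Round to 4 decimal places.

Richardson extrapolation on the trapezoidal column (denominator 4−1=3):
T(1,1) = 0.853121 + (0.853121 − 0.797968)/3 = 0.871505
T(2,1) = (4·1.055021 − 0.853121) / 3 = 1.122321
T(3,1) = (4·1.085086 − 1.055021) / 3 = 1.095108
T(2,2) = (16·1.122321 − 0.871505) / 15 = 1.139042
T(3,2) = (16·1.095108 − 1.122321) / 15 = 1.093294
T(3,3) = (64·1.093294 − 1.139042) / 63 = 1.092568

1.0926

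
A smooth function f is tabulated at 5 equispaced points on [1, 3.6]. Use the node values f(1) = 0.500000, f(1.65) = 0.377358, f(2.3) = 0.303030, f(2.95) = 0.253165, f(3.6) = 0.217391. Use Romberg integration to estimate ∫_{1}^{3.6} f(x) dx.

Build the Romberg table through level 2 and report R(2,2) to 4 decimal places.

R(0,0) (trapezoid, 1 panel, h=2.6000): 0.932608
R(1,0) (trapezoid, 2 panels, h=1.3000): 0.860243
R(2,0) (trapezoid, 4 panels, h=0.6500): 0.839962
R(1,1) = 0.860243 + (0.860243 − 0.932608)/3 = 0.836121
R(2,1) = 0.839962 + (0.839962 − 0.860243)/3 = 0.833202
R(2,2) = 0.833202 + (0.833202 − 0.836121)/15 = 0.833007

0.8330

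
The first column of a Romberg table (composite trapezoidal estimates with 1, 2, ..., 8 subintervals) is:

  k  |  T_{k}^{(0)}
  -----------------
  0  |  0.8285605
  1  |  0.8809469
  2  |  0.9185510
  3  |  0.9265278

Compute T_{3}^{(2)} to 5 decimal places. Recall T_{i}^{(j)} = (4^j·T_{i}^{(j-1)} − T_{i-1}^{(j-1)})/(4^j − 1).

Richardson extrapolation on the trapezoidal column (denominator 4−1=3):
T_{2}^{(1)} = (4·0.9185510 − 0.8809469) / 3 = 0.9310857
T_{3}^{(1)} = 0.9265278 + (0.9265278 − 0.9185510)/3 = 0.9291867
T_{3}^{(2)} = 0.9291867 + (0.9291867 − 0.9310857)/15 = 0.9290601

0.92906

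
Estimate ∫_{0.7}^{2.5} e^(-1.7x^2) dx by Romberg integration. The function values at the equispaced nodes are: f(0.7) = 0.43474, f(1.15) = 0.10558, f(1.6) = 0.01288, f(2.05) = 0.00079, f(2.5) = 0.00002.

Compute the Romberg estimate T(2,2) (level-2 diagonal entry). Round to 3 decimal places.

0.132

T(0,0) (trapezoid, 1 panel, h=1.8000): 0.39128
T(1,0) (trapezoid, 2 panels, h=0.9000): 0.20723
T(2,0) (trapezoid, 4 panels, h=0.4500): 0.15148
T(1,1) = 0.20723 + (0.20723 − 0.39128)/3 = 0.14588
T(2,1) = 0.15148 + (0.15148 − 0.20723)/3 = 0.13290
T(2,2) = 0.13290 + (0.13290 − 0.14588)/15 = 0.13203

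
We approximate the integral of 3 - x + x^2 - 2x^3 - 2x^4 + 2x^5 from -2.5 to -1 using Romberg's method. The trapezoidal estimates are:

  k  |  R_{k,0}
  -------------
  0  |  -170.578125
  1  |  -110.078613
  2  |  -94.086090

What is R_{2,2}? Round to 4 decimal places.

Richardson extrapolation on the trapezoidal column (denominator 4−1=3):
R_{1,1} = (4·(-110.078613) − (-170.578125)) / 3 = -89.912109
R_{2,1} = -94.086090 + (-94.086090 − (-110.078613))/3 = -88.755249
R_{2,2} = -88.755249 + (-88.755249 − (-89.912109))/15 = -88.678125

-88.6781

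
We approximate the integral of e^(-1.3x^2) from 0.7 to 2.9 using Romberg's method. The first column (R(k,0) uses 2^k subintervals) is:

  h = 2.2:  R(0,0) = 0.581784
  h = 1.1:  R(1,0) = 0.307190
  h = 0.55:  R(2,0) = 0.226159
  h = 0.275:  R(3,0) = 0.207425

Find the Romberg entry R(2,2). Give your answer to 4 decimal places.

0.1980

R(1,1) = 0.307190 + (0.307190 − 0.581784)/3 = 0.215659
R(2,1) = 0.226159 + (0.226159 − 0.307190)/3 = 0.199149
R(2,2) = (16·0.199149 − 0.215659) / 15 = 0.198048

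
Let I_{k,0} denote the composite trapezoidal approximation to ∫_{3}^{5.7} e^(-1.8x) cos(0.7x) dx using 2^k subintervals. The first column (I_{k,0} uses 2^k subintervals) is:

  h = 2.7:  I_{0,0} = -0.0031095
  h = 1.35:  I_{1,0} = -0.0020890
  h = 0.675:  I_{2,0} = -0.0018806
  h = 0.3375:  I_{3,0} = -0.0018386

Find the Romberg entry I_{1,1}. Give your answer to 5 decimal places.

-0.00175

I_{1,1} = -0.0020890 + (-0.0020890 − (-0.0031095))/3 = -0.0017488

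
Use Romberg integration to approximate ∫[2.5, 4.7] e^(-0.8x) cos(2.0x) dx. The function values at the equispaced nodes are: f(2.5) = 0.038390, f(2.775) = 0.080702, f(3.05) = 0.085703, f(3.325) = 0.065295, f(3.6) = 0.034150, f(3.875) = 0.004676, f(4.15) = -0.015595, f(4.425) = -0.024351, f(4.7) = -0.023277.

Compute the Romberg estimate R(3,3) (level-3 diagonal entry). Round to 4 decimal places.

R(0,0) (trapezoid, 1 panel, h=2.2000): 0.016624
R(1,0) (trapezoid, 2 panels, h=1.1000): 0.045877
R(2,0) (trapezoid, 4 panels, h=0.5500): 0.061498
R(3,0) (trapezoid, 8 panels, h=0.2750): 0.065488
R(1,1) = 0.045877 + (0.045877 − 0.016624)/3 = 0.055628
R(2,1) = 0.061498 + (0.061498 − 0.045877)/3 = 0.066705
R(3,1) = 0.065488 + (0.065488 − 0.061498)/3 = 0.066818
R(2,2) = 0.066705 + (0.066705 − 0.055628)/15 = 0.067443
R(3,2) = 0.066818 + (0.066818 − 0.066705)/15 = 0.066826
R(3,3) = 0.066826 + (0.066826 − 0.067443)/63 = 0.066816

0.0668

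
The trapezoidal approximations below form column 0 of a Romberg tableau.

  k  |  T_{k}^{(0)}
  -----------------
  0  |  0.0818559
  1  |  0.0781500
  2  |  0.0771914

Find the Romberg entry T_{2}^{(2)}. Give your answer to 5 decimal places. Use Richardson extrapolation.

Richardson extrapolation on the trapezoidal column (denominator 4−1=3):
T_{1}^{(1)} = (4·0.0781500 − 0.0818559) / 3 = 0.0769147
T_{2}^{(1)} = (4·0.0771914 − 0.0781500) / 3 = 0.0768719
T_{2}^{(2)} = (16·0.0768719 − 0.0769147) / 15 = 0.0768690

0.07687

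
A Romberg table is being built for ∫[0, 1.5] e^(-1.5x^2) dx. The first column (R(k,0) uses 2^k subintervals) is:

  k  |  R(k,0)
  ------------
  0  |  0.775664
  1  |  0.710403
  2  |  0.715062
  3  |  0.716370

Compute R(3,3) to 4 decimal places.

R(1,1) = 0.710403 + (0.710403 − 0.775664)/3 = 0.688649
R(2,1) = (4·0.715062 − 0.710403) / 3 = 0.716615
R(3,1) = 0.716370 + (0.716370 − 0.715062)/3 = 0.716806
R(2,2) = 0.716615 + (0.716615 − 0.688649)/15 = 0.718479
R(3,2) = (16·0.716806 − 0.716615) / 15 = 0.716819
R(3,3) = 0.716819 + (0.716819 − 0.718479)/63 = 0.716793

0.7168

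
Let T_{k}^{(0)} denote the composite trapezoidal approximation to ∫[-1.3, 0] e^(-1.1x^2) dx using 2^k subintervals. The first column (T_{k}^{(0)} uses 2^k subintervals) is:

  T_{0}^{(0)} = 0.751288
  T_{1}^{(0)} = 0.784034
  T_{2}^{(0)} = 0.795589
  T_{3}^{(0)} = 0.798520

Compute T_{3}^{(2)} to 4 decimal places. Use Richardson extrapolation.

Richardson extrapolation on the trapezoidal column (denominator 4−1=3):
T_{2}^{(1)} = 0.795589 + (0.795589 − 0.784034)/3 = 0.799441
T_{3}^{(1)} = (4·0.798520 − 0.795589) / 3 = 0.799497
T_{3}^{(2)} = (16·0.799497 − 0.799441) / 15 = 0.799501

0.7995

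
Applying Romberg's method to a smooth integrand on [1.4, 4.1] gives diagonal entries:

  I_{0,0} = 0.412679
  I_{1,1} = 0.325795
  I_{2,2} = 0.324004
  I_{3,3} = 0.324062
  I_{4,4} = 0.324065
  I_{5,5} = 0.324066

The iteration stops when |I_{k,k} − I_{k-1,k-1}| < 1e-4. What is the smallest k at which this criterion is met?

|I_{1,1} − I_{0,0}| = 0.086884 ≥ 1e-4
|I_{2,2} − I_{1,1}| = 0.001791 ≥ 1e-4
|I_{3,3} − I_{2,2}| = 0.000058 < 1e-4

k = 3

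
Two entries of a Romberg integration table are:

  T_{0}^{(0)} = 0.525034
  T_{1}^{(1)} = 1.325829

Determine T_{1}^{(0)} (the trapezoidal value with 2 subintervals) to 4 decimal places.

1.1256

From T_{1}^{(1)} = (4·T_{1}^{(0)} − T_{0}^{(0)})/3, solve for T_{1}^{(0)}:
4·T_{1}^{(0)} = 3·1.325829 + 0.525034 = 4.502521
T_{1}^{(0)} = 1.125630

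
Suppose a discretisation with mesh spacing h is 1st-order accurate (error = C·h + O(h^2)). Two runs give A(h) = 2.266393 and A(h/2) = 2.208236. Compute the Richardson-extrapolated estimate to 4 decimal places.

The leading error scales as h; refining by a factor of 2 reduces it by 2^1 = 2.
Extrapolated value = (2·A(h/2) − A(h)) / (2 − 1)
= (2·2.208236 − 2.266393) / 1
= 2.150079 / 1 = 2.150079

2.1501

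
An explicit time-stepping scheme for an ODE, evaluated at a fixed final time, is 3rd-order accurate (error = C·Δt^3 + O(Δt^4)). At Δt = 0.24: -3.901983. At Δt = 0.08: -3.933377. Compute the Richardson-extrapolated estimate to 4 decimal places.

The leading error scales as Δt^3; refining by a factor of 3 reduces it by 3^3 = 27.
Extrapolated value = (27·A(Δt/3) − A(Δt)) / (27 − 1)
= (27·(-3.933377) − (-3.901983)) / 26
= -102.299196 / 26 = -3.934584

-3.9346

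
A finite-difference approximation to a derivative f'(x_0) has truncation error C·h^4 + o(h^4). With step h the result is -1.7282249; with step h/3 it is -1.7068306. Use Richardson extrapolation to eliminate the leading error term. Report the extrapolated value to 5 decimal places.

Extrapolated value = (81·A(h/3) − A(h)) / (81 − 1)
= (81·(-1.7068306) − (-1.7282249)) / 80
= -136.5250537 / 80 = -1.7065632

-1.70656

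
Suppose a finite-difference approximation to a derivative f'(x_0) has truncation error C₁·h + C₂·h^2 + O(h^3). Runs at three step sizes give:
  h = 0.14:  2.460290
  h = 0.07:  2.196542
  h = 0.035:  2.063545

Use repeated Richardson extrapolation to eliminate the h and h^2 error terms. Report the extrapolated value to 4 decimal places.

1.9298

First eliminate the h term (factor 2^1 = 2):
  B₁ = (2·2.196542 − 2.460290)/1 = 1.932794
  B₂ = (2·2.063545 − 2.196542)/1 = 1.930548
Then eliminate the h^2 term (factor 2^2 = 4):
  (4·1.930548 − 1.932794)/3 = 1.929799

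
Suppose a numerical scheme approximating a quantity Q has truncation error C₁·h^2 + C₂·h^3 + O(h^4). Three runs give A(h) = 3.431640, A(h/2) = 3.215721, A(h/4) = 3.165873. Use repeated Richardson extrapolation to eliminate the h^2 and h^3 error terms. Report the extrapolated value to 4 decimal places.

3.1500

First eliminate the h^2 term (factor 2^2 = 4):
  B₁ = (4·3.215721 − 3.431640)/3 = 3.143748
  B₂ = (4·3.165873 − 3.215721)/3 = 3.149257
Then eliminate the h^3 term (factor 2^3 = 8):
  (8·3.149257 − 3.143748)/7 = 3.150044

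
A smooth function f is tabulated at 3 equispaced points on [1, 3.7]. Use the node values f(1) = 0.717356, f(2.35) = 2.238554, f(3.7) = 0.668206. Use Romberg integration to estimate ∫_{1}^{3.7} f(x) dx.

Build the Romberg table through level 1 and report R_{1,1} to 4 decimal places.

4.6529

R_{0,0} (trapezoid, 1 panel, h=2.7000): 1.870509
R_{1,0} (trapezoid, 2 panels, h=1.3500): 3.957302
R_{1,1} = 3.957302 + (3.957302 − 1.870509)/3 = 4.652900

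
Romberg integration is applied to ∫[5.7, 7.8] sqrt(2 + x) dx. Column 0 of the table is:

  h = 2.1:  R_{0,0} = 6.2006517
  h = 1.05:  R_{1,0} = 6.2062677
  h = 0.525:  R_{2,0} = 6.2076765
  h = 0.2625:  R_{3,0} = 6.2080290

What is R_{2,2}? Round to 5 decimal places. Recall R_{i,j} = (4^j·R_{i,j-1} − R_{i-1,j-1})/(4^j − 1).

Richardson extrapolation on the trapezoidal column (denominator 4−1=3):
R_{1,1} = (4·6.2062677 − 6.2006517) / 3 = 6.2081397
R_{2,1} = (4·6.2076765 − 6.2062677) / 3 = 6.2081461
R_{2,2} = (16·6.2081461 − 6.2081397) / 15 = 6.2081465

6.20815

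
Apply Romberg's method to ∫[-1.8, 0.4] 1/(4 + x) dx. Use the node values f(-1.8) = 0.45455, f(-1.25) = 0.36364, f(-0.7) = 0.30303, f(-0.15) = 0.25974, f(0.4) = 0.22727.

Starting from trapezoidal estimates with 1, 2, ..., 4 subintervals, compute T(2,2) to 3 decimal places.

0.693

T(0,0) (trapezoid, 1 panel, h=2.2000): 0.75000
T(1,0) (trapezoid, 2 panels, h=1.1000): 0.70833
T(2,0) (trapezoid, 4 panels, h=0.5500): 0.69703
T(1,1) = 0.70833 + (0.70833 − 0.75000)/3 = 0.69444
T(2,1) = 0.69703 + (0.69703 − 0.70833)/3 = 0.69326
T(2,2) = 0.69326 + (0.69326 − 0.69444)/15 = 0.69318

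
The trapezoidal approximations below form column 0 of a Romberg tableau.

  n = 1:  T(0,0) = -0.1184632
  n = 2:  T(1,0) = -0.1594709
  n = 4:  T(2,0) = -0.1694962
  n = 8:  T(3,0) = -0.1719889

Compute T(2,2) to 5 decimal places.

-0.17282

Richardson extrapolation on the trapezoidal column (denominator 4−1=3):
T(1,1) = (4·(-0.1594709) − (-0.1184632)) / 3 = -0.1731401
T(2,1) = (4·(-0.1694962) − (-0.1594709)) / 3 = -0.1728380
T(2,2) = -0.1728380 + (-0.1728380 − (-0.1731401))/15 = -0.1728179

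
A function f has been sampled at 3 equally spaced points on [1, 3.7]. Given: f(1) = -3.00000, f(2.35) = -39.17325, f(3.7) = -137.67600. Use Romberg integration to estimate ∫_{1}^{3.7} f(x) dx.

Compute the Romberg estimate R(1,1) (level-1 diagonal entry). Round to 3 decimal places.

-133.816

R(0,0) (trapezoid, 1 panel, h=2.7000): -189.91260
R(1,0) (trapezoid, 2 panels, h=1.3500): -147.84019
R(1,1) = -147.84019 + (-147.84019 − (-189.91260))/3 = -133.81605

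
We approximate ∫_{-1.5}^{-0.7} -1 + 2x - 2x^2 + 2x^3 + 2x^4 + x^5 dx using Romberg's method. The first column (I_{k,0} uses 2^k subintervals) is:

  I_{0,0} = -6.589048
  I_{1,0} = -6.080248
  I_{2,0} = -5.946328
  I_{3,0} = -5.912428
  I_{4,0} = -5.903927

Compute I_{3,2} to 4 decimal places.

Richardson extrapolation on the trapezoidal column (denominator 4−1=3):
I_{2,1} = (4·(-5.946328) − (-6.080248)) / 3 = -5.901688
I_{3,1} = (4·(-5.912428) − (-5.946328)) / 3 = -5.901128
I_{3,2} = (16·(-5.901128) − (-5.901688)) / 15 = -5.901091

-5.9011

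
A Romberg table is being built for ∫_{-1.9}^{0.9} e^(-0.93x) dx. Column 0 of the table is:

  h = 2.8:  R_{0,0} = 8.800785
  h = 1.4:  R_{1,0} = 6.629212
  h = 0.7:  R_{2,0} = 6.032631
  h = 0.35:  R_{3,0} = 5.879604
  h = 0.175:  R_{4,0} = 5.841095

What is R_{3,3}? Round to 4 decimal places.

5.8282

Richardson extrapolation on the trapezoidal column (denominator 4−1=3):
R_{1,1} = (4·6.629212 − 8.800785) / 3 = 5.905354
R_{2,1} = 6.032631 + (6.032631 − 6.629212)/3 = 5.833771
R_{3,1} = (4·5.879604 − 6.032631) / 3 = 5.828595
R_{2,2} = (16·5.833771 − 5.905354) / 15 = 5.828999
R_{3,2} = 5.828595 + (5.828595 − 5.833771)/15 = 5.828250
R_{3,3} = (64·5.828250 − 5.828999) / 63 = 5.828238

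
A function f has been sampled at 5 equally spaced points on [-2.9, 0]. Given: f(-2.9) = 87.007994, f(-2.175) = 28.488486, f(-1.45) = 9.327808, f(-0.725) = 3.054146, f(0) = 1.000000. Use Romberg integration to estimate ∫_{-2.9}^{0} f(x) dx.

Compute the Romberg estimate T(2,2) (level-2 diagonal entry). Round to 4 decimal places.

T(0,0) (trapezoid, 1 panel, h=2.9000): 127.611591
T(1,0) (trapezoid, 2 panels, h=1.4500): 77.331117
T(2,0) (trapezoid, 4 panels, h=0.7250): 61.533967
T(1,1) = 77.331117 + (77.331117 − 127.611591)/3 = 60.570959
T(2,1) = 61.533967 + (61.533967 − 77.331117)/3 = 56.268250
T(2,2) = 56.268250 + (56.268250 − 60.570959)/15 = 55.981403

55.9814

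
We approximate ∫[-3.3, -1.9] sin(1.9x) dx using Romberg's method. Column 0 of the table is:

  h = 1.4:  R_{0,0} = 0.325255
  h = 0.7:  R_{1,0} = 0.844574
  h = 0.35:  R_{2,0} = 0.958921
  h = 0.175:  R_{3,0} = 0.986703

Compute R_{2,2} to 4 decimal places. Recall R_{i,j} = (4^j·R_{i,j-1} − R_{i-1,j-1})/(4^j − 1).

R_{1,1} = 0.844574 + (0.844574 − 0.325255)/3 = 1.017680
R_{2,1} = 0.958921 + (0.958921 − 0.844574)/3 = 0.997037
R_{2,2} = (16·0.997037 − 1.017680) / 15 = 0.995661

0.9957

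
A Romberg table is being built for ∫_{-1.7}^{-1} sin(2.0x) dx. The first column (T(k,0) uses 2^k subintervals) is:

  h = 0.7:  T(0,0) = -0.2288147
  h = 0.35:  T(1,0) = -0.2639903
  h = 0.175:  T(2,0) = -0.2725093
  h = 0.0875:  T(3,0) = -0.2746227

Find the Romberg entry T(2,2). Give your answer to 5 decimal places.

T(1,1) = -0.2639903 + (-0.2639903 − (-0.2288147))/3 = -0.2757155
T(2,1) = (4·(-0.2725093) − (-0.2639903)) / 3 = -0.2753490
T(2,2) = (16·(-0.2753490) − (-0.2757155)) / 15 = -0.2753246

-0.27532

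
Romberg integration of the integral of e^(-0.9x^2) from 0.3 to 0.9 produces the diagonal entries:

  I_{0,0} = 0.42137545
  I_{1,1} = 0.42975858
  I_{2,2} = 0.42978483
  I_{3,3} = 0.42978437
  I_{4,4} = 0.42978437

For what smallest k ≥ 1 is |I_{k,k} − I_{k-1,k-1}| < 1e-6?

k = 3

|I_{1,1} − I_{0,0}| = 0.00838313 ≥ 1e-6
|I_{2,2} − I_{1,1}| = 0.00002625 ≥ 1e-6
|I_{3,3} − I_{2,2}| = 0.00000046 < 1e-6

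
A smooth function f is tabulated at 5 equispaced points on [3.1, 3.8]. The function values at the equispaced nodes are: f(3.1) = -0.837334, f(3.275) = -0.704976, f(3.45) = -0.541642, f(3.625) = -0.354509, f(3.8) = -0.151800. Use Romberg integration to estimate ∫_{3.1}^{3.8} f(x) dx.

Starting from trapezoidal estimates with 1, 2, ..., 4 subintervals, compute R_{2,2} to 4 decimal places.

-0.3681

R_{0,0} (trapezoid, 1 panel, h=0.7000): -0.346197
R_{1,0} (trapezoid, 2 panels, h=0.3500): -0.362673
R_{2,0} (trapezoid, 4 panels, h=0.1750): -0.366746
R_{1,1} = -0.362673 + (-0.362673 − (-0.346197))/3 = -0.368165
R_{2,1} = -0.366746 + (-0.366746 − (-0.362673))/3 = -0.368104
R_{2,2} = -0.368104 + (-0.368104 − (-0.368165))/15 = -0.368100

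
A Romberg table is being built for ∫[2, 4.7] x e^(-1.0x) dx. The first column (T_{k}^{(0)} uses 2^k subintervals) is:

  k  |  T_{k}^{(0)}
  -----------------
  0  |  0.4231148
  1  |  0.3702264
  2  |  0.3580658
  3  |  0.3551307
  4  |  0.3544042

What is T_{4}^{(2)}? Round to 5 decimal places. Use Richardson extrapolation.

0.35416

Richardson extrapolation on the trapezoidal column (denominator 4−1=3):
T_{3}^{(1)} = 0.3551307 + (0.3551307 − 0.3580658)/3 = 0.3541523
T_{4}^{(1)} = (4·0.3544042 − 0.3551307) / 3 = 0.3541620
T_{4}^{(2)} = (16·0.3541620 − 0.3541523) / 15 = 0.3541626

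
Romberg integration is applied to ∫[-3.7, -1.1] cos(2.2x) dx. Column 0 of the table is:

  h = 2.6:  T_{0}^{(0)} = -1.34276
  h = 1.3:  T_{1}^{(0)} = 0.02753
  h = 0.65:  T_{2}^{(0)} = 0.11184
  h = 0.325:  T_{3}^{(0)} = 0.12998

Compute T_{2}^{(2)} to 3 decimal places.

T_{1}^{(1)} = (4·0.02753 − (-1.34276)) / 3 = 0.48429
T_{2}^{(1)} = 0.11184 + (0.11184 − 0.02753)/3 = 0.13994
T_{2}^{(2)} = 0.13994 + (0.13994 − 0.48429)/15 = 0.11698

0.117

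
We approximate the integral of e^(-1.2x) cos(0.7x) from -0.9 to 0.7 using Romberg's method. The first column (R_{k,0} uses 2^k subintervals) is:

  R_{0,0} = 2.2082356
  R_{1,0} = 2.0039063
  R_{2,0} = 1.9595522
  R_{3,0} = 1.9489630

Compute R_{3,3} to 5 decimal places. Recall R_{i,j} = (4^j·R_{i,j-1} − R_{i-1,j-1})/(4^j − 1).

Richardson extrapolation on the trapezoidal column (denominator 4−1=3):
R_{1,1} = 2.0039063 + (2.0039063 − 2.2082356)/3 = 1.9357965
R_{2,1} = 1.9595522 + (1.9595522 − 2.0039063)/3 = 1.9447675
R_{3,1} = 1.9489630 + (1.9489630 − 1.9595522)/3 = 1.9454333
R_{2,2} = (16·1.9447675 − 1.9357965) / 15 = 1.9453656
R_{3,2} = 1.9454333 + (1.9454333 − 1.9447675)/15 = 1.9454777
R_{3,3} = (64·1.9454777 − 1.9453656) / 63 = 1.9454795

1.94548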